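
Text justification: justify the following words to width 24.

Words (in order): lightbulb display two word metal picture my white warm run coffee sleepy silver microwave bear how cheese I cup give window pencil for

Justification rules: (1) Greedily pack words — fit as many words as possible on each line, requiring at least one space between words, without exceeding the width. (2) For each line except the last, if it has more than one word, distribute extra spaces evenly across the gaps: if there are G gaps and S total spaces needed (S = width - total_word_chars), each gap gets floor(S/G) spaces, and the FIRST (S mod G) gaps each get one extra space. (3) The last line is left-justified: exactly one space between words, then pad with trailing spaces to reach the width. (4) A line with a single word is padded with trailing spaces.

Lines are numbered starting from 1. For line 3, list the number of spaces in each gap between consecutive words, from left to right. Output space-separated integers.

Answer: 2 2 2

Derivation:
Line 1: ['lightbulb', 'display', 'two'] (min_width=21, slack=3)
Line 2: ['word', 'metal', 'picture', 'my'] (min_width=21, slack=3)
Line 3: ['white', 'warm', 'run', 'coffee'] (min_width=21, slack=3)
Line 4: ['sleepy', 'silver', 'microwave'] (min_width=23, slack=1)
Line 5: ['bear', 'how', 'cheese', 'I', 'cup'] (min_width=21, slack=3)
Line 6: ['give', 'window', 'pencil', 'for'] (min_width=22, slack=2)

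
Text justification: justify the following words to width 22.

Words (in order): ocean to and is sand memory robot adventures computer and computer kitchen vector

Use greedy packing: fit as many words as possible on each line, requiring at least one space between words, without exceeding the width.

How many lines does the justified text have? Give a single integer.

Line 1: ['ocean', 'to', 'and', 'is', 'sand'] (min_width=20, slack=2)
Line 2: ['memory', 'robot'] (min_width=12, slack=10)
Line 3: ['adventures', 'computer'] (min_width=19, slack=3)
Line 4: ['and', 'computer', 'kitchen'] (min_width=20, slack=2)
Line 5: ['vector'] (min_width=6, slack=16)
Total lines: 5

Answer: 5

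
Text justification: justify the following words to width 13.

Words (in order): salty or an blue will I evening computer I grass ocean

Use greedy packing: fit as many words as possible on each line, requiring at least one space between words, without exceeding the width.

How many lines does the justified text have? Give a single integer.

Line 1: ['salty', 'or', 'an'] (min_width=11, slack=2)
Line 2: ['blue', 'will', 'I'] (min_width=11, slack=2)
Line 3: ['evening'] (min_width=7, slack=6)
Line 4: ['computer', 'I'] (min_width=10, slack=3)
Line 5: ['grass', 'ocean'] (min_width=11, slack=2)
Total lines: 5

Answer: 5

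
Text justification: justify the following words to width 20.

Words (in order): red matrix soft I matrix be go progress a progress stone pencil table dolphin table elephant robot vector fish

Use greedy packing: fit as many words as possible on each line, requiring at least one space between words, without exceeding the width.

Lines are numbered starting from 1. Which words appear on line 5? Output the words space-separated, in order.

Line 1: ['red', 'matrix', 'soft', 'I'] (min_width=17, slack=3)
Line 2: ['matrix', 'be', 'go'] (min_width=12, slack=8)
Line 3: ['progress', 'a', 'progress'] (min_width=19, slack=1)
Line 4: ['stone', 'pencil', 'table'] (min_width=18, slack=2)
Line 5: ['dolphin', 'table'] (min_width=13, slack=7)
Line 6: ['elephant', 'robot'] (min_width=14, slack=6)
Line 7: ['vector', 'fish'] (min_width=11, slack=9)

Answer: dolphin table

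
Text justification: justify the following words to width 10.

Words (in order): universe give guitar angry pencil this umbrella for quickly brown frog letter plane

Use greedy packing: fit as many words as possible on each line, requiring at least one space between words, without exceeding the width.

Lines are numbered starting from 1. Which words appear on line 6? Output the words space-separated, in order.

Answer: this

Derivation:
Line 1: ['universe'] (min_width=8, slack=2)
Line 2: ['give'] (min_width=4, slack=6)
Line 3: ['guitar'] (min_width=6, slack=4)
Line 4: ['angry'] (min_width=5, slack=5)
Line 5: ['pencil'] (min_width=6, slack=4)
Line 6: ['this'] (min_width=4, slack=6)
Line 7: ['umbrella'] (min_width=8, slack=2)
Line 8: ['for'] (min_width=3, slack=7)
Line 9: ['quickly'] (min_width=7, slack=3)
Line 10: ['brown', 'frog'] (min_width=10, slack=0)
Line 11: ['letter'] (min_width=6, slack=4)
Line 12: ['plane'] (min_width=5, slack=5)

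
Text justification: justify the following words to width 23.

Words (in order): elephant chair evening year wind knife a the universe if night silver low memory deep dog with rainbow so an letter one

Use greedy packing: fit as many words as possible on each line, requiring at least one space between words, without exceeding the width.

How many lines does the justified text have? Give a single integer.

Line 1: ['elephant', 'chair', 'evening'] (min_width=22, slack=1)
Line 2: ['year', 'wind', 'knife', 'a', 'the'] (min_width=21, slack=2)
Line 3: ['universe', 'if', 'night'] (min_width=17, slack=6)
Line 4: ['silver', 'low', 'memory', 'deep'] (min_width=22, slack=1)
Line 5: ['dog', 'with', 'rainbow', 'so', 'an'] (min_width=22, slack=1)
Line 6: ['letter', 'one'] (min_width=10, slack=13)
Total lines: 6

Answer: 6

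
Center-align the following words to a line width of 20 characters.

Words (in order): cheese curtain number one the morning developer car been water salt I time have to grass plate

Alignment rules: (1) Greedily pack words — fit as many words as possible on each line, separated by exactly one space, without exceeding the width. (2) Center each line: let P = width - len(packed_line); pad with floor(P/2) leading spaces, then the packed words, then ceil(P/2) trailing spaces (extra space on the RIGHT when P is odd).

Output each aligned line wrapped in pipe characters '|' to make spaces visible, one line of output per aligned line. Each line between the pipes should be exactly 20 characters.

Line 1: ['cheese', 'curtain'] (min_width=14, slack=6)
Line 2: ['number', 'one', 'the'] (min_width=14, slack=6)
Line 3: ['morning', 'developer'] (min_width=17, slack=3)
Line 4: ['car', 'been', 'water', 'salt'] (min_width=19, slack=1)
Line 5: ['I', 'time', 'have', 'to', 'grass'] (min_width=20, slack=0)
Line 6: ['plate'] (min_width=5, slack=15)

Answer: |   cheese curtain   |
|   number one the   |
| morning developer  |
|car been water salt |
|I time have to grass|
|       plate        |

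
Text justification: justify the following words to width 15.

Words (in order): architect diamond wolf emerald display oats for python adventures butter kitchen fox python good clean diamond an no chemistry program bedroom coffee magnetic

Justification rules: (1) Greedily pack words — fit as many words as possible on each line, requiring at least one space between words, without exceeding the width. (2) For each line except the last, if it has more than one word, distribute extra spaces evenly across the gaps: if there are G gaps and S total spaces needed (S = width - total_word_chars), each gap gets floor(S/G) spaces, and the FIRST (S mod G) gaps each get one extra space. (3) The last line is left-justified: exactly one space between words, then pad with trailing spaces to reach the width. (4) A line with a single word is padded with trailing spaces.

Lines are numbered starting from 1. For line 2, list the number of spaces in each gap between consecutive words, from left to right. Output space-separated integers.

Answer: 4

Derivation:
Line 1: ['architect'] (min_width=9, slack=6)
Line 2: ['diamond', 'wolf'] (min_width=12, slack=3)
Line 3: ['emerald', 'display'] (min_width=15, slack=0)
Line 4: ['oats', 'for', 'python'] (min_width=15, slack=0)
Line 5: ['adventures'] (min_width=10, slack=5)
Line 6: ['butter', 'kitchen'] (min_width=14, slack=1)
Line 7: ['fox', 'python', 'good'] (min_width=15, slack=0)
Line 8: ['clean', 'diamond'] (min_width=13, slack=2)
Line 9: ['an', 'no', 'chemistry'] (min_width=15, slack=0)
Line 10: ['program', 'bedroom'] (min_width=15, slack=0)
Line 11: ['coffee', 'magnetic'] (min_width=15, slack=0)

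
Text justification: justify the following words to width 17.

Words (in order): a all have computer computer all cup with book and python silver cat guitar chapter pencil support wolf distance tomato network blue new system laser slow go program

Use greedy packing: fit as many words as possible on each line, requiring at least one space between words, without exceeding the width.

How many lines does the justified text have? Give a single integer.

Answer: 11

Derivation:
Line 1: ['a', 'all', 'have'] (min_width=10, slack=7)
Line 2: ['computer', 'computer'] (min_width=17, slack=0)
Line 3: ['all', 'cup', 'with', 'book'] (min_width=17, slack=0)
Line 4: ['and', 'python', 'silver'] (min_width=17, slack=0)
Line 5: ['cat', 'guitar'] (min_width=10, slack=7)
Line 6: ['chapter', 'pencil'] (min_width=14, slack=3)
Line 7: ['support', 'wolf'] (min_width=12, slack=5)
Line 8: ['distance', 'tomato'] (min_width=15, slack=2)
Line 9: ['network', 'blue', 'new'] (min_width=16, slack=1)
Line 10: ['system', 'laser', 'slow'] (min_width=17, slack=0)
Line 11: ['go', 'program'] (min_width=10, slack=7)
Total lines: 11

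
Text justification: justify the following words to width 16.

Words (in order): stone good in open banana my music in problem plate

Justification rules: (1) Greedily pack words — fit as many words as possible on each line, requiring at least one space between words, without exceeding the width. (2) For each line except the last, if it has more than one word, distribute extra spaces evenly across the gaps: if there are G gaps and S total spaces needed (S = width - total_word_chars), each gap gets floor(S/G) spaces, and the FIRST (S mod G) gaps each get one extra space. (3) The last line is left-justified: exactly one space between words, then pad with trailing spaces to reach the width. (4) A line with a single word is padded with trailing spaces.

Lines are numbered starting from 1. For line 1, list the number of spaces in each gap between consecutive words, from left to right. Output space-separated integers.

Line 1: ['stone', 'good', 'in'] (min_width=13, slack=3)
Line 2: ['open', 'banana', 'my'] (min_width=14, slack=2)
Line 3: ['music', 'in', 'problem'] (min_width=16, slack=0)
Line 4: ['plate'] (min_width=5, slack=11)

Answer: 3 2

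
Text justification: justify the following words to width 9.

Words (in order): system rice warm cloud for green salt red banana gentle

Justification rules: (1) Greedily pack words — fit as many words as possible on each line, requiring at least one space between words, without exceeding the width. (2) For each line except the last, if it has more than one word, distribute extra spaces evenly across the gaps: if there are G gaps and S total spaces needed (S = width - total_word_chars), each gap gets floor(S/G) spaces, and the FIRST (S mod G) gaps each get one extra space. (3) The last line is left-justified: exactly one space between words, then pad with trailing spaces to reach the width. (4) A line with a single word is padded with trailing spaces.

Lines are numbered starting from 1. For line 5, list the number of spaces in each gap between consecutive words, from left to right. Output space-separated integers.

Line 1: ['system'] (min_width=6, slack=3)
Line 2: ['rice', 'warm'] (min_width=9, slack=0)
Line 3: ['cloud', 'for'] (min_width=9, slack=0)
Line 4: ['green'] (min_width=5, slack=4)
Line 5: ['salt', 'red'] (min_width=8, slack=1)
Line 6: ['banana'] (min_width=6, slack=3)
Line 7: ['gentle'] (min_width=6, slack=3)

Answer: 2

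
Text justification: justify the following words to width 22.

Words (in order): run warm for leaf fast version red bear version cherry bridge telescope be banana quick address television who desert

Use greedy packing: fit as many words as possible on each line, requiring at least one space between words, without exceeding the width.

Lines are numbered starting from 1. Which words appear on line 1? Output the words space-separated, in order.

Line 1: ['run', 'warm', 'for', 'leaf', 'fast'] (min_width=22, slack=0)
Line 2: ['version', 'red', 'bear'] (min_width=16, slack=6)
Line 3: ['version', 'cherry', 'bridge'] (min_width=21, slack=1)
Line 4: ['telescope', 'be', 'banana'] (min_width=19, slack=3)
Line 5: ['quick', 'address'] (min_width=13, slack=9)
Line 6: ['television', 'who', 'desert'] (min_width=21, slack=1)

Answer: run warm for leaf fast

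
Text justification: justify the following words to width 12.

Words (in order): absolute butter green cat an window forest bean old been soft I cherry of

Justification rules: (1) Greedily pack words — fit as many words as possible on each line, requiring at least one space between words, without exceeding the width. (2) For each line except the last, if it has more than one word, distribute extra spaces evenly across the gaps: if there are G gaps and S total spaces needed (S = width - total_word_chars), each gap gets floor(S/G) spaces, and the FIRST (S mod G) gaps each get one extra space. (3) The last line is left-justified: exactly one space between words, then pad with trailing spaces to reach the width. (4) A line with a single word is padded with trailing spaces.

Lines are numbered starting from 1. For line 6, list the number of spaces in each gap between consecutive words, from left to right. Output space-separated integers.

Line 1: ['absolute'] (min_width=8, slack=4)
Line 2: ['butter', 'green'] (min_width=12, slack=0)
Line 3: ['cat', 'an'] (min_width=6, slack=6)
Line 4: ['window'] (min_width=6, slack=6)
Line 5: ['forest', 'bean'] (min_width=11, slack=1)
Line 6: ['old', 'been'] (min_width=8, slack=4)
Line 7: ['soft', 'I'] (min_width=6, slack=6)
Line 8: ['cherry', 'of'] (min_width=9, slack=3)

Answer: 5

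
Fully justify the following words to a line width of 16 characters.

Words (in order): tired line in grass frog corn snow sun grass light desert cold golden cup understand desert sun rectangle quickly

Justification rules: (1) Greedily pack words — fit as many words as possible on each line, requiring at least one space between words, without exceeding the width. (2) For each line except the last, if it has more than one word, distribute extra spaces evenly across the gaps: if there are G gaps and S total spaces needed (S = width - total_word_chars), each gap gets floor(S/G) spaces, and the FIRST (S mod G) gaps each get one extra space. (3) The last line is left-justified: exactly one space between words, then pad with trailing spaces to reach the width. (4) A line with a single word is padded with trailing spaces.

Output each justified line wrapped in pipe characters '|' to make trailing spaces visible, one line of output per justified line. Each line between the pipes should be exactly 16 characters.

Line 1: ['tired', 'line', 'in'] (min_width=13, slack=3)
Line 2: ['grass', 'frog', 'corn'] (min_width=15, slack=1)
Line 3: ['snow', 'sun', 'grass'] (min_width=14, slack=2)
Line 4: ['light', 'desert'] (min_width=12, slack=4)
Line 5: ['cold', 'golden', 'cup'] (min_width=15, slack=1)
Line 6: ['understand'] (min_width=10, slack=6)
Line 7: ['desert', 'sun'] (min_width=10, slack=6)
Line 8: ['rectangle'] (min_width=9, slack=7)
Line 9: ['quickly'] (min_width=7, slack=9)

Answer: |tired   line  in|
|grass  frog corn|
|snow  sun  grass|
|light     desert|
|cold  golden cup|
|understand      |
|desert       sun|
|rectangle       |
|quickly         |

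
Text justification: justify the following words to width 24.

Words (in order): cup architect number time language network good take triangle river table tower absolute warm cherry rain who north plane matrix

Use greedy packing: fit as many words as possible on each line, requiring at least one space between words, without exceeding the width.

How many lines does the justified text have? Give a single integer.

Answer: 6

Derivation:
Line 1: ['cup', 'architect', 'number'] (min_width=20, slack=4)
Line 2: ['time', 'language', 'network'] (min_width=21, slack=3)
Line 3: ['good', 'take', 'triangle', 'river'] (min_width=24, slack=0)
Line 4: ['table', 'tower', 'absolute'] (min_width=20, slack=4)
Line 5: ['warm', 'cherry', 'rain', 'who'] (min_width=20, slack=4)
Line 6: ['north', 'plane', 'matrix'] (min_width=18, slack=6)
Total lines: 6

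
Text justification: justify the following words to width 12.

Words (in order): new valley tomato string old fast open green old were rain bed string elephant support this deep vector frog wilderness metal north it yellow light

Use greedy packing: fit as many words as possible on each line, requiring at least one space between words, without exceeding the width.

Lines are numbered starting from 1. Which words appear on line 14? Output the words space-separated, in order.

Answer: it yellow

Derivation:
Line 1: ['new', 'valley'] (min_width=10, slack=2)
Line 2: ['tomato'] (min_width=6, slack=6)
Line 3: ['string', 'old'] (min_width=10, slack=2)
Line 4: ['fast', 'open'] (min_width=9, slack=3)
Line 5: ['green', 'old'] (min_width=9, slack=3)
Line 6: ['were', 'rain'] (min_width=9, slack=3)
Line 7: ['bed', 'string'] (min_width=10, slack=2)
Line 8: ['elephant'] (min_width=8, slack=4)
Line 9: ['support', 'this'] (min_width=12, slack=0)
Line 10: ['deep', 'vector'] (min_width=11, slack=1)
Line 11: ['frog'] (min_width=4, slack=8)
Line 12: ['wilderness'] (min_width=10, slack=2)
Line 13: ['metal', 'north'] (min_width=11, slack=1)
Line 14: ['it', 'yellow'] (min_width=9, slack=3)
Line 15: ['light'] (min_width=5, slack=7)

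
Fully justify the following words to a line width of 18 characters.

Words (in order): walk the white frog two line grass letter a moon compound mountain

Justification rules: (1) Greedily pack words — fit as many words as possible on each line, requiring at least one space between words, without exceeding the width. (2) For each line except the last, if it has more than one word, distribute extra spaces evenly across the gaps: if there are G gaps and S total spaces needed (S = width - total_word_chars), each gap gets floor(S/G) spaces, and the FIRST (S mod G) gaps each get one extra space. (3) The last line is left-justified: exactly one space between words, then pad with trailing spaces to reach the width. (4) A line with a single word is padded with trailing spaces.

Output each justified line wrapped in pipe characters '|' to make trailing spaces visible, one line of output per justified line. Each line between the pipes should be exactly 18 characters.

Answer: |walk   the   white|
|frog    two   line|
|grass   letter   a|
|moon      compound|
|mountain          |

Derivation:
Line 1: ['walk', 'the', 'white'] (min_width=14, slack=4)
Line 2: ['frog', 'two', 'line'] (min_width=13, slack=5)
Line 3: ['grass', 'letter', 'a'] (min_width=14, slack=4)
Line 4: ['moon', 'compound'] (min_width=13, slack=5)
Line 5: ['mountain'] (min_width=8, slack=10)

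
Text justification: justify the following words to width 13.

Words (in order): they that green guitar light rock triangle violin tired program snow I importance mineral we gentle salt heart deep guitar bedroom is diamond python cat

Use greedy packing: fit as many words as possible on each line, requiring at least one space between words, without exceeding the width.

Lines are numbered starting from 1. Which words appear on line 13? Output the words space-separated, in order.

Line 1: ['they', 'that'] (min_width=9, slack=4)
Line 2: ['green', 'guitar'] (min_width=12, slack=1)
Line 3: ['light', 'rock'] (min_width=10, slack=3)
Line 4: ['triangle'] (min_width=8, slack=5)
Line 5: ['violin', 'tired'] (min_width=12, slack=1)
Line 6: ['program', 'snow'] (min_width=12, slack=1)
Line 7: ['I', 'importance'] (min_width=12, slack=1)
Line 8: ['mineral', 'we'] (min_width=10, slack=3)
Line 9: ['gentle', 'salt'] (min_width=11, slack=2)
Line 10: ['heart', 'deep'] (min_width=10, slack=3)
Line 11: ['guitar'] (min_width=6, slack=7)
Line 12: ['bedroom', 'is'] (min_width=10, slack=3)
Line 13: ['diamond'] (min_width=7, slack=6)
Line 14: ['python', 'cat'] (min_width=10, slack=3)

Answer: diamond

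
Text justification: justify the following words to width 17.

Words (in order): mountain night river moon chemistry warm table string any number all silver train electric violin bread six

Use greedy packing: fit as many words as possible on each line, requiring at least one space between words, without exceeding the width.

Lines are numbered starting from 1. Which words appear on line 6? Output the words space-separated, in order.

Line 1: ['mountain', 'night'] (min_width=14, slack=3)
Line 2: ['river', 'moon'] (min_width=10, slack=7)
Line 3: ['chemistry', 'warm'] (min_width=14, slack=3)
Line 4: ['table', 'string', 'any'] (min_width=16, slack=1)
Line 5: ['number', 'all', 'silver'] (min_width=17, slack=0)
Line 6: ['train', 'electric'] (min_width=14, slack=3)
Line 7: ['violin', 'bread', 'six'] (min_width=16, slack=1)

Answer: train electric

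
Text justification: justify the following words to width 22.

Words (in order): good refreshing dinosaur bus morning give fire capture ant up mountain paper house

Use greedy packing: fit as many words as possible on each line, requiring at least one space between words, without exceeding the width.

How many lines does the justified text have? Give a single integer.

Answer: 5

Derivation:
Line 1: ['good', 'refreshing'] (min_width=15, slack=7)
Line 2: ['dinosaur', 'bus', 'morning'] (min_width=20, slack=2)
Line 3: ['give', 'fire', 'capture', 'ant'] (min_width=21, slack=1)
Line 4: ['up', 'mountain', 'paper'] (min_width=17, slack=5)
Line 5: ['house'] (min_width=5, slack=17)
Total lines: 5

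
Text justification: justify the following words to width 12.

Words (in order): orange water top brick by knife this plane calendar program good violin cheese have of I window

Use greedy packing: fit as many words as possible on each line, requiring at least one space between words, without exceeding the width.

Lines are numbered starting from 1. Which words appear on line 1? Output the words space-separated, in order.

Answer: orange water

Derivation:
Line 1: ['orange', 'water'] (min_width=12, slack=0)
Line 2: ['top', 'brick', 'by'] (min_width=12, slack=0)
Line 3: ['knife', 'this'] (min_width=10, slack=2)
Line 4: ['plane'] (min_width=5, slack=7)
Line 5: ['calendar'] (min_width=8, slack=4)
Line 6: ['program', 'good'] (min_width=12, slack=0)
Line 7: ['violin'] (min_width=6, slack=6)
Line 8: ['cheese', 'have'] (min_width=11, slack=1)
Line 9: ['of', 'I', 'window'] (min_width=11, slack=1)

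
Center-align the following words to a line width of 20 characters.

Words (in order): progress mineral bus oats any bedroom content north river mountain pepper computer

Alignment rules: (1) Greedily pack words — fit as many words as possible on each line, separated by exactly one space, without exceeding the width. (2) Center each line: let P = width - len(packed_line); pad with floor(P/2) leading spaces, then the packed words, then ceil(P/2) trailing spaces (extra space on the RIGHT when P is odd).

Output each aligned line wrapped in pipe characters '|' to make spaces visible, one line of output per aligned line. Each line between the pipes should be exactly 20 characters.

Answer: |progress mineral bus|
|  oats any bedroom  |
|content north river |
|  mountain pepper   |
|      computer      |

Derivation:
Line 1: ['progress', 'mineral', 'bus'] (min_width=20, slack=0)
Line 2: ['oats', 'any', 'bedroom'] (min_width=16, slack=4)
Line 3: ['content', 'north', 'river'] (min_width=19, slack=1)
Line 4: ['mountain', 'pepper'] (min_width=15, slack=5)
Line 5: ['computer'] (min_width=8, slack=12)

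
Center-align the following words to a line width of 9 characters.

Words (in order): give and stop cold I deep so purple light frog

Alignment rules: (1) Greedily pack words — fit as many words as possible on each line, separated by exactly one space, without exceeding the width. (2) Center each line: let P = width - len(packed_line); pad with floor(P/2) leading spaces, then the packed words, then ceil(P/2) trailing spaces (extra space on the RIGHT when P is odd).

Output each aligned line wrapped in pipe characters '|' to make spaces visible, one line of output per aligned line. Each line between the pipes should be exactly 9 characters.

Answer: |give and |
|stop cold|
|I deep so|
| purple  |
|  light  |
|  frog   |

Derivation:
Line 1: ['give', 'and'] (min_width=8, slack=1)
Line 2: ['stop', 'cold'] (min_width=9, slack=0)
Line 3: ['I', 'deep', 'so'] (min_width=9, slack=0)
Line 4: ['purple'] (min_width=6, slack=3)
Line 5: ['light'] (min_width=5, slack=4)
Line 6: ['frog'] (min_width=4, slack=5)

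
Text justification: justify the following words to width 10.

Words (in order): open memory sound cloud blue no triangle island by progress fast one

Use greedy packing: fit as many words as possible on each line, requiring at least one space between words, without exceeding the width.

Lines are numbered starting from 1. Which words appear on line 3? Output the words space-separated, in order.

Answer: sound

Derivation:
Line 1: ['open'] (min_width=4, slack=6)
Line 2: ['memory'] (min_width=6, slack=4)
Line 3: ['sound'] (min_width=5, slack=5)
Line 4: ['cloud', 'blue'] (min_width=10, slack=0)
Line 5: ['no'] (min_width=2, slack=8)
Line 6: ['triangle'] (min_width=8, slack=2)
Line 7: ['island', 'by'] (min_width=9, slack=1)
Line 8: ['progress'] (min_width=8, slack=2)
Line 9: ['fast', 'one'] (min_width=8, slack=2)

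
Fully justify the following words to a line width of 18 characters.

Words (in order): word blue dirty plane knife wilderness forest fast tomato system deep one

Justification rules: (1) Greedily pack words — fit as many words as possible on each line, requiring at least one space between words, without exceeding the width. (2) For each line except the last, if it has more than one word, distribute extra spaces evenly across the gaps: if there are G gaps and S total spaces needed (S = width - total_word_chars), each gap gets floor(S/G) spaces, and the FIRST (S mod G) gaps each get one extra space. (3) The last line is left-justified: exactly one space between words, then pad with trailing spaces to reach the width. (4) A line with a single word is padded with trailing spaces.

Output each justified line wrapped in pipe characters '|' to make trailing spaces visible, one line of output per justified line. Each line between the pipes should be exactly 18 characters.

Answer: |word   blue  dirty|
|plane        knife|
|wilderness  forest|
|fast tomato system|
|deep one          |

Derivation:
Line 1: ['word', 'blue', 'dirty'] (min_width=15, slack=3)
Line 2: ['plane', 'knife'] (min_width=11, slack=7)
Line 3: ['wilderness', 'forest'] (min_width=17, slack=1)
Line 4: ['fast', 'tomato', 'system'] (min_width=18, slack=0)
Line 5: ['deep', 'one'] (min_width=8, slack=10)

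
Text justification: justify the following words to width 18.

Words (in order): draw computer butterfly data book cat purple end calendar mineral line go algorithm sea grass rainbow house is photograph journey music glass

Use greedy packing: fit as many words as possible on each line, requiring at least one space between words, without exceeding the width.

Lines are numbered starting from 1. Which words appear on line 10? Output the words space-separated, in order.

Line 1: ['draw', 'computer'] (min_width=13, slack=5)
Line 2: ['butterfly', 'data'] (min_width=14, slack=4)
Line 3: ['book', 'cat', 'purple'] (min_width=15, slack=3)
Line 4: ['end', 'calendar'] (min_width=12, slack=6)
Line 5: ['mineral', 'line', 'go'] (min_width=15, slack=3)
Line 6: ['algorithm', 'sea'] (min_width=13, slack=5)
Line 7: ['grass', 'rainbow'] (min_width=13, slack=5)
Line 8: ['house', 'is'] (min_width=8, slack=10)
Line 9: ['photograph', 'journey'] (min_width=18, slack=0)
Line 10: ['music', 'glass'] (min_width=11, slack=7)

Answer: music glass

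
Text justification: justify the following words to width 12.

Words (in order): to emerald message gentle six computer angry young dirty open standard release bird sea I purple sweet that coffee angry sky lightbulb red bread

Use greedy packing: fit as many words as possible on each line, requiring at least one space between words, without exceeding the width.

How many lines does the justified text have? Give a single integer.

Answer: 14

Derivation:
Line 1: ['to', 'emerald'] (min_width=10, slack=2)
Line 2: ['message'] (min_width=7, slack=5)
Line 3: ['gentle', 'six'] (min_width=10, slack=2)
Line 4: ['computer'] (min_width=8, slack=4)
Line 5: ['angry', 'young'] (min_width=11, slack=1)
Line 6: ['dirty', 'open'] (min_width=10, slack=2)
Line 7: ['standard'] (min_width=8, slack=4)
Line 8: ['release', 'bird'] (min_width=12, slack=0)
Line 9: ['sea', 'I', 'purple'] (min_width=12, slack=0)
Line 10: ['sweet', 'that'] (min_width=10, slack=2)
Line 11: ['coffee', 'angry'] (min_width=12, slack=0)
Line 12: ['sky'] (min_width=3, slack=9)
Line 13: ['lightbulb'] (min_width=9, slack=3)
Line 14: ['red', 'bread'] (min_width=9, slack=3)
Total lines: 14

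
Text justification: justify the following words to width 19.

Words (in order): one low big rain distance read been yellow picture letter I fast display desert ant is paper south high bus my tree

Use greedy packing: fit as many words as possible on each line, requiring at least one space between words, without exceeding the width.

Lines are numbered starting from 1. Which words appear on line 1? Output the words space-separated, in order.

Answer: one low big rain

Derivation:
Line 1: ['one', 'low', 'big', 'rain'] (min_width=16, slack=3)
Line 2: ['distance', 'read', 'been'] (min_width=18, slack=1)
Line 3: ['yellow', 'picture'] (min_width=14, slack=5)
Line 4: ['letter', 'I', 'fast'] (min_width=13, slack=6)
Line 5: ['display', 'desert', 'ant'] (min_width=18, slack=1)
Line 6: ['is', 'paper', 'south', 'high'] (min_width=19, slack=0)
Line 7: ['bus', 'my', 'tree'] (min_width=11, slack=8)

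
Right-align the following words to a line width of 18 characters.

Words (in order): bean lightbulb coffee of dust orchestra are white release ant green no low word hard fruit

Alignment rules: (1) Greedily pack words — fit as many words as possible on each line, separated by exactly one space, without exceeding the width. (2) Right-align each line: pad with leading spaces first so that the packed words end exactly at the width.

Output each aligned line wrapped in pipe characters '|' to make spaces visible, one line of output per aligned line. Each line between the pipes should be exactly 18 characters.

Line 1: ['bean', 'lightbulb'] (min_width=14, slack=4)
Line 2: ['coffee', 'of', 'dust'] (min_width=14, slack=4)
Line 3: ['orchestra', 'are'] (min_width=13, slack=5)
Line 4: ['white', 'release', 'ant'] (min_width=17, slack=1)
Line 5: ['green', 'no', 'low', 'word'] (min_width=17, slack=1)
Line 6: ['hard', 'fruit'] (min_width=10, slack=8)

Answer: |    bean lightbulb|
|    coffee of dust|
|     orchestra are|
| white release ant|
| green no low word|
|        hard fruit|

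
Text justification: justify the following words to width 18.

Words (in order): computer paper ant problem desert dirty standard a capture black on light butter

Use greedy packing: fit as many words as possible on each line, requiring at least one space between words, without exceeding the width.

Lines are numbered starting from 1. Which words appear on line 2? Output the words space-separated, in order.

Line 1: ['computer', 'paper', 'ant'] (min_width=18, slack=0)
Line 2: ['problem', 'desert'] (min_width=14, slack=4)
Line 3: ['dirty', 'standard', 'a'] (min_width=16, slack=2)
Line 4: ['capture', 'black', 'on'] (min_width=16, slack=2)
Line 5: ['light', 'butter'] (min_width=12, slack=6)

Answer: problem desert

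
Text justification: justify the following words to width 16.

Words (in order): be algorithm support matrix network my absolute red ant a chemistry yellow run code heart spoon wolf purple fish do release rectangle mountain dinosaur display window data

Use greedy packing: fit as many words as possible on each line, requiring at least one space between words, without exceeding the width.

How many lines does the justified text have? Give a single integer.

Line 1: ['be', 'algorithm'] (min_width=12, slack=4)
Line 2: ['support', 'matrix'] (min_width=14, slack=2)
Line 3: ['network', 'my'] (min_width=10, slack=6)
Line 4: ['absolute', 'red', 'ant'] (min_width=16, slack=0)
Line 5: ['a', 'chemistry'] (min_width=11, slack=5)
Line 6: ['yellow', 'run', 'code'] (min_width=15, slack=1)
Line 7: ['heart', 'spoon', 'wolf'] (min_width=16, slack=0)
Line 8: ['purple', 'fish', 'do'] (min_width=14, slack=2)
Line 9: ['release'] (min_width=7, slack=9)
Line 10: ['rectangle'] (min_width=9, slack=7)
Line 11: ['mountain'] (min_width=8, slack=8)
Line 12: ['dinosaur', 'display'] (min_width=16, slack=0)
Line 13: ['window', 'data'] (min_width=11, slack=5)
Total lines: 13

Answer: 13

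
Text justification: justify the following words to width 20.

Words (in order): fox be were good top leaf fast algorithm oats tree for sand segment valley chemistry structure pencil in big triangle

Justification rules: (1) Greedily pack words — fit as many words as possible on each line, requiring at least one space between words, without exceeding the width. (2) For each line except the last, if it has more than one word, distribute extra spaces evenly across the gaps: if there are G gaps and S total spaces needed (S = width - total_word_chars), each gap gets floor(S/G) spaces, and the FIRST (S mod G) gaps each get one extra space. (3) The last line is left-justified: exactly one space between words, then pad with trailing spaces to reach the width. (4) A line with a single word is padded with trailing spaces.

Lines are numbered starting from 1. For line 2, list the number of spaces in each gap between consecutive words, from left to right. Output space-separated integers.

Answer: 2 1

Derivation:
Line 1: ['fox', 'be', 'were', 'good', 'top'] (min_width=20, slack=0)
Line 2: ['leaf', 'fast', 'algorithm'] (min_width=19, slack=1)
Line 3: ['oats', 'tree', 'for', 'sand'] (min_width=18, slack=2)
Line 4: ['segment', 'valley'] (min_width=14, slack=6)
Line 5: ['chemistry', 'structure'] (min_width=19, slack=1)
Line 6: ['pencil', 'in', 'big'] (min_width=13, slack=7)
Line 7: ['triangle'] (min_width=8, slack=12)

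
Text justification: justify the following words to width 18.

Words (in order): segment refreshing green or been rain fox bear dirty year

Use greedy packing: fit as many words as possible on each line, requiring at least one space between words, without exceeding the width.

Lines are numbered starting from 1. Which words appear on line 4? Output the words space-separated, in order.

Answer: year

Derivation:
Line 1: ['segment', 'refreshing'] (min_width=18, slack=0)
Line 2: ['green', 'or', 'been', 'rain'] (min_width=18, slack=0)
Line 3: ['fox', 'bear', 'dirty'] (min_width=14, slack=4)
Line 4: ['year'] (min_width=4, slack=14)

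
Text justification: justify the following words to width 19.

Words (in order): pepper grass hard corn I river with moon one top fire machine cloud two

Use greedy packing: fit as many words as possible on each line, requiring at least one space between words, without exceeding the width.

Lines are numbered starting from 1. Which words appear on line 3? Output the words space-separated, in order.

Line 1: ['pepper', 'grass', 'hard'] (min_width=17, slack=2)
Line 2: ['corn', 'I', 'river', 'with'] (min_width=17, slack=2)
Line 3: ['moon', 'one', 'top', 'fire'] (min_width=17, slack=2)
Line 4: ['machine', 'cloud', 'two'] (min_width=17, slack=2)

Answer: moon one top fire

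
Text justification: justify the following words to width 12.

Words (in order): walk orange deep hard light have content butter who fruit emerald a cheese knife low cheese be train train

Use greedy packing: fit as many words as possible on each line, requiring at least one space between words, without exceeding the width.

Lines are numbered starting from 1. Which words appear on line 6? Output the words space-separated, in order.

Answer: fruit

Derivation:
Line 1: ['walk', 'orange'] (min_width=11, slack=1)
Line 2: ['deep', 'hard'] (min_width=9, slack=3)
Line 3: ['light', 'have'] (min_width=10, slack=2)
Line 4: ['content'] (min_width=7, slack=5)
Line 5: ['butter', 'who'] (min_width=10, slack=2)
Line 6: ['fruit'] (min_width=5, slack=7)
Line 7: ['emerald', 'a'] (min_width=9, slack=3)
Line 8: ['cheese', 'knife'] (min_width=12, slack=0)
Line 9: ['low', 'cheese'] (min_width=10, slack=2)
Line 10: ['be', 'train'] (min_width=8, slack=4)
Line 11: ['train'] (min_width=5, slack=7)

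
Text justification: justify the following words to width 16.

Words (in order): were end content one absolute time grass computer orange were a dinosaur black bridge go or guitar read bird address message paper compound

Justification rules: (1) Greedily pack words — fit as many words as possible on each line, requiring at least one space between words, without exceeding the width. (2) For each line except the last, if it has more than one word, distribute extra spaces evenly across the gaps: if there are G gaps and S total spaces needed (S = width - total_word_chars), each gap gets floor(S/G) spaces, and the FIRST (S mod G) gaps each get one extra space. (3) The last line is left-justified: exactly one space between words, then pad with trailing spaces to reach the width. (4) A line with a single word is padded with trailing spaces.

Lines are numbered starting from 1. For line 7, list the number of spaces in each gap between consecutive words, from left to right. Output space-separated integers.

Answer: 2 2

Derivation:
Line 1: ['were', 'end', 'content'] (min_width=16, slack=0)
Line 2: ['one', 'absolute'] (min_width=12, slack=4)
Line 3: ['time', 'grass'] (min_width=10, slack=6)
Line 4: ['computer', 'orange'] (min_width=15, slack=1)
Line 5: ['were', 'a', 'dinosaur'] (min_width=15, slack=1)
Line 6: ['black', 'bridge', 'go'] (min_width=15, slack=1)
Line 7: ['or', 'guitar', 'read'] (min_width=14, slack=2)
Line 8: ['bird', 'address'] (min_width=12, slack=4)
Line 9: ['message', 'paper'] (min_width=13, slack=3)
Line 10: ['compound'] (min_width=8, slack=8)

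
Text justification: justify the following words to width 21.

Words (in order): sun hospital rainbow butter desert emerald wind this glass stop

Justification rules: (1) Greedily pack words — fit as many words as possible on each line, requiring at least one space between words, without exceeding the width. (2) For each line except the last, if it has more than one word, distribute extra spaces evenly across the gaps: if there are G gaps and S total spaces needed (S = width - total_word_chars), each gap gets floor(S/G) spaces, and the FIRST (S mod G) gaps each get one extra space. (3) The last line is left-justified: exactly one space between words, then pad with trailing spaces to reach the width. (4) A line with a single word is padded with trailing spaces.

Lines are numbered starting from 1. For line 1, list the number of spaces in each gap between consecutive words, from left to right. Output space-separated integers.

Line 1: ['sun', 'hospital', 'rainbow'] (min_width=20, slack=1)
Line 2: ['butter', 'desert', 'emerald'] (min_width=21, slack=0)
Line 3: ['wind', 'this', 'glass', 'stop'] (min_width=20, slack=1)

Answer: 2 1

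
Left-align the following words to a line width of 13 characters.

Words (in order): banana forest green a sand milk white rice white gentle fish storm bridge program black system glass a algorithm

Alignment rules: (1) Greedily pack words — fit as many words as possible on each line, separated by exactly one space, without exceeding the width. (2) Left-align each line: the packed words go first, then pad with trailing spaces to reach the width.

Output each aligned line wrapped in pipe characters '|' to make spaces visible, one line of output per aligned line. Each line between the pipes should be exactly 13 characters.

Line 1: ['banana', 'forest'] (min_width=13, slack=0)
Line 2: ['green', 'a', 'sand'] (min_width=12, slack=1)
Line 3: ['milk', 'white'] (min_width=10, slack=3)
Line 4: ['rice', 'white'] (min_width=10, slack=3)
Line 5: ['gentle', 'fish'] (min_width=11, slack=2)
Line 6: ['storm', 'bridge'] (min_width=12, slack=1)
Line 7: ['program', 'black'] (min_width=13, slack=0)
Line 8: ['system', 'glass'] (min_width=12, slack=1)
Line 9: ['a', 'algorithm'] (min_width=11, slack=2)

Answer: |banana forest|
|green a sand |
|milk white   |
|rice white   |
|gentle fish  |
|storm bridge |
|program black|
|system glass |
|a algorithm  |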